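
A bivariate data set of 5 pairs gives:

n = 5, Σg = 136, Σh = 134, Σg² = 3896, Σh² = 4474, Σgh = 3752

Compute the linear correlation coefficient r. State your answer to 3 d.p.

0.257

r = (nΣgh − ΣgΣh) / √[(nΣg² − (Σg)²)(nΣh² − (Σh)²)]
Numerator: 5×3752 − 136×134 = 536
Denominator: √[(19480 − 18496)(22370 − 17956)] = √[984 × 4414] = 2084.0768
r = 536 / 2084.0768 ≈ 0.257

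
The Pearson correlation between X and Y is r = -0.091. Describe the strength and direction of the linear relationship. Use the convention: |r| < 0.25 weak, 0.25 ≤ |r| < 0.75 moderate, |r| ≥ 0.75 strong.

r = -0.091 < 0 so the relationship is negative.
|r| = 0.091, which falls in the weak range.

weak negative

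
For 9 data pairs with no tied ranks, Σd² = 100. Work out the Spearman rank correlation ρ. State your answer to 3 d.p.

ρ = 1 − 6Σd² / [n(n²−1)] = 1 − 6×100 / (9×80)
  = 1 − 600/720 = 1 − 0.8333 ≈ 0.167

0.167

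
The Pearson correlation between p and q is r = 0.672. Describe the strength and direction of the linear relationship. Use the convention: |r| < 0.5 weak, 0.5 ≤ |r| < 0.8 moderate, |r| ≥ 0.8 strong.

moderate positive

r = 0.672 > 0 so the relationship is positive.
|r| = 0.672, which falls in the moderate range.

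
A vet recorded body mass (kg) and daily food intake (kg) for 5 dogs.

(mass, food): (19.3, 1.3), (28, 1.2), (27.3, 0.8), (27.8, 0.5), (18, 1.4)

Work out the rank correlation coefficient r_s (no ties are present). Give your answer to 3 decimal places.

-0.700

Rank mass: 2, 5, 3, 4, 1
Rank food: 4, 3, 2, 1, 5
d = rank(mass) − rank(food): -2, 2, 1, 3, -4; Σd² = 34
ρ = 1 − 6Σd² / [n(n²−1)] = 1 − 6×34 / (5×24) = 1 − 204/120 ≈ -0.700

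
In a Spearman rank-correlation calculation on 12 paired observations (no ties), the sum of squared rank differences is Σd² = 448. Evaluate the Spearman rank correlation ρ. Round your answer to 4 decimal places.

-0.5664

ρ = 1 − 6Σd² / [n(n²−1)] = 1 − 6×448 / (12×143)
  = 1 − 2688/1716 = 1 − 1.56643 ≈ -0.5664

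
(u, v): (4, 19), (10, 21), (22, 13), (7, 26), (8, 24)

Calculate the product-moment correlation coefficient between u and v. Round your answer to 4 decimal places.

n = 5, Σu = 51, Σv = 103, Σu² = 713, Σv² = 2223, Σuv = 946
nΣuv − ΣuΣv = 4730 − 5253 = -523
nΣu² − (Σu)² = 3565 − 2601 = 964; nΣv² − (Σv)² = 11115 − 10609 = 506
r = -523 / √(964 × 506) = -523 / 698.4153 ≈ -0.7488

-0.7488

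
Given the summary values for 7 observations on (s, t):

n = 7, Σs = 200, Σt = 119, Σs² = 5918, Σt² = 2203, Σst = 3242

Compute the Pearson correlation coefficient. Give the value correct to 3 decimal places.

-0.825

r = (nΣst − ΣsΣt) / √[(nΣs² − (Σs)²)(nΣt² − (Σt)²)]
Numerator: 7×3242 − 200×119 = -1106
Denominator: √[(41426 − 40000)(15421 − 14161)] = √[1426 × 1260] = 1340.4328
r = -1106 / 1340.4328 ≈ -0.825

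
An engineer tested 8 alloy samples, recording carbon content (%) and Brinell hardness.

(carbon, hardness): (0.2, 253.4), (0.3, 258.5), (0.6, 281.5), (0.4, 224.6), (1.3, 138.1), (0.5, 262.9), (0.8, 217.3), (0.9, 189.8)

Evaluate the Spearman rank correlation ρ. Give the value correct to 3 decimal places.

-0.595

Rank carbon: 1, 2, 5, 3, 8, 4, 6, 7
Rank hardness: 5, 6, 8, 4, 1, 7, 3, 2
d = rank(carbon) − rank(hardness): -4, -4, -3, -1, 7, -3, 3, 5; Σd² = 134
ρ = 1 − 6Σd² / [n(n²−1)] = 1 − 6×134 / (8×63) = 1 − 804/504 ≈ -0.595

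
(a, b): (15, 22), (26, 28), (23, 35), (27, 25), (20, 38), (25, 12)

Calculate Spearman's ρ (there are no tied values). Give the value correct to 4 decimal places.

-0.1429

Rank a: 1, 5, 3, 6, 2, 4
Rank b: 2, 4, 5, 3, 6, 1
d = rank(a) − rank(b): -1, 1, -2, 3, -4, 3; Σd² = 40
ρ = 1 − 6Σd² / [n(n²−1)] = 1 − 6×40 / (6×35) = 1 − 240/210 ≈ -0.1429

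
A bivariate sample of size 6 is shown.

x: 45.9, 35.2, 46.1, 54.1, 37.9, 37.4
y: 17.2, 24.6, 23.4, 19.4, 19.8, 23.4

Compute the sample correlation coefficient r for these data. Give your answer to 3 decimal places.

n = 6, Σx = 256.6, Σy = 127.8, Σx² = 11233.04, Σy² = 2764.52, Σxy = 5409.26
nΣxy − ΣxΣy = 32455.56 − 32793.48 = -337.92
nΣx² − (Σx)² = 67398.24 − 65843.56 = 1554.68; nΣy² − (Σy)² = 16587.12 − 16332.84 = 254.28
r = -337.92 / √(1554.68 × 254.28) = -337.92 / 628.7480 ≈ -0.537

-0.537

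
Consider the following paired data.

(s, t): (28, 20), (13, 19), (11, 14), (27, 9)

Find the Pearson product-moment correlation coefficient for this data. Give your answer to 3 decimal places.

n = 4, Σs = 79, Σt = 62, Σs² = 1803, Σt² = 1038, Σst = 1204
nΣst − ΣsΣt = 4816 − 4898 = -82
nΣs² − (Σs)² = 7212 − 6241 = 971; nΣt² − (Σt)² = 4152 − 3844 = 308
r = -82 / √(971 × 308) = -82 / 546.8711 ≈ -0.150

-0.150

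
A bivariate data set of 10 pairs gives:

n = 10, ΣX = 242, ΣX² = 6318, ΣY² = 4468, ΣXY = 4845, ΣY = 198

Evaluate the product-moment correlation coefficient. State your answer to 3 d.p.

r = (nΣXY − ΣXΣY) / √[(nΣX² − (ΣX)²)(nΣY² − (ΣY)²)]
Numerator: 10×4845 − 242×198 = 534
Denominator: √[(63180 − 58564)(44680 − 39204)] = √[4616 × 5476] = 5027.6452
r = 534 / 5027.6452 ≈ 0.106

0.106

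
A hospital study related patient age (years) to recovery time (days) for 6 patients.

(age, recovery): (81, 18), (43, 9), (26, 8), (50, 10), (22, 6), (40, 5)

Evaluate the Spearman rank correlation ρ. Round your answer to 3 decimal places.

0.829

Rank age: 6, 4, 2, 5, 1, 3
Rank recovery: 6, 4, 3, 5, 2, 1
d = rank(age) − rank(recovery): 0, 0, -1, 0, -1, 2; Σd² = 6
ρ = 1 − 6Σd² / [n(n²−1)] = 1 − 6×6 / (6×35) = 1 − 36/210 ≈ 0.829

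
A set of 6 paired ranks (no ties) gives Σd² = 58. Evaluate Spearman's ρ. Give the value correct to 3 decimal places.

ρ = 1 − 6Σd² / [n(n²−1)] = 1 − 6×58 / (6×35)
  = 1 − 348/210 = 1 − 1.6571 ≈ -0.657

-0.657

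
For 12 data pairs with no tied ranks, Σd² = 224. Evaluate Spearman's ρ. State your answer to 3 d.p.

ρ = 1 − 6Σd² / [n(n²−1)] = 1 − 6×224 / (12×143)
  = 1 − 1344/1716 = 1 − 0.7832 ≈ 0.217

0.217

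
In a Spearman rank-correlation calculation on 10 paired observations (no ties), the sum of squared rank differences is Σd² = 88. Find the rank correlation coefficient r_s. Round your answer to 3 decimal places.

0.467

ρ = 1 − 6Σd² / [n(n²−1)] = 1 − 6×88 / (10×99)
  = 1 − 528/990 = 1 − 0.5333 ≈ 0.467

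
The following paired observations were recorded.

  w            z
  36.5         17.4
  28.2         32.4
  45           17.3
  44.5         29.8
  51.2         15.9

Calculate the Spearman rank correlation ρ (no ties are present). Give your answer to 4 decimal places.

Rank w: 2, 1, 4, 3, 5
Rank z: 3, 5, 2, 4, 1
d = rank(w) − rank(z): -1, -4, 2, -1, 4; Σd² = 38
ρ = 1 − 6Σd² / [n(n²−1)] = 1 − 6×38 / (5×24) = 1 − 228/120 ≈ -0.9000

-0.9000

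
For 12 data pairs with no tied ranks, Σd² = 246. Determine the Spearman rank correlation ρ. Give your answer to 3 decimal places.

0.140

ρ = 1 − 6Σd² / [n(n²−1)] = 1 − 6×246 / (12×143)
  = 1 − 1476/1716 = 1 − 0.8601 ≈ 0.140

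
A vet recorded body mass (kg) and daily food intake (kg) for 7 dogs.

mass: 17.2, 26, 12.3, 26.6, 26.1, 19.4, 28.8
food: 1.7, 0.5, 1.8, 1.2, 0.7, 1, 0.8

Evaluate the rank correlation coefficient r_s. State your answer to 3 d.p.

-0.571

Rank mass: 2, 4, 1, 6, 5, 3, 7
Rank food: 6, 1, 7, 5, 2, 4, 3
d = rank(mass) − rank(food): -4, 3, -6, 1, 3, -1, 4; Σd² = 88
ρ = 1 − 6Σd² / [n(n²−1)] = 1 − 6×88 / (7×48) = 1 − 528/336 ≈ -0.571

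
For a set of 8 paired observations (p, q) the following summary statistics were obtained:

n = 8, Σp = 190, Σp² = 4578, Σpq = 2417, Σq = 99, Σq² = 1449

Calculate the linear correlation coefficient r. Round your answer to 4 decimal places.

0.5430

r = (nΣpq − ΣpΣq) / √[(nΣp² − (Σp)²)(nΣq² − (Σq)²)]
Numerator: 8×2417 − 190×99 = 526
Denominator: √[(36624 − 36100)(11592 − 9801)] = √[524 × 1791] = 968.7538
r = 526 / 968.7538 ≈ 0.5430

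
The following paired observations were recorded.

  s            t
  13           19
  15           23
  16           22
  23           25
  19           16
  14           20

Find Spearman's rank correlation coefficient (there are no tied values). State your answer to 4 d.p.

Rank s: 1, 3, 4, 6, 5, 2
Rank t: 2, 5, 4, 6, 1, 3
d = rank(s) − rank(t): -1, -2, 0, 0, 4, -1; Σd² = 22
ρ = 1 − 6Σd² / [n(n²−1)] = 1 − 6×22 / (6×35) = 1 − 132/210 ≈ 0.3714

0.3714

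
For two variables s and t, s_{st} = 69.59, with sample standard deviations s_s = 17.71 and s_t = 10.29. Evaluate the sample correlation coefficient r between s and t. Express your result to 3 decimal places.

r = Cov(s,t) / (s_s · s_t) = 69.59 / (17.71 × 10.29)
  = 69.59 / 182.2359 ≈ 0.382

0.382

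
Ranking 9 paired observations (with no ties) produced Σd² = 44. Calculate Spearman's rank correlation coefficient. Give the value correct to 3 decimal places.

0.633

ρ = 1 − 6Σd² / [n(n²−1)] = 1 − 6×44 / (9×80)
  = 1 − 264/720 = 1 − 0.3667 ≈ 0.633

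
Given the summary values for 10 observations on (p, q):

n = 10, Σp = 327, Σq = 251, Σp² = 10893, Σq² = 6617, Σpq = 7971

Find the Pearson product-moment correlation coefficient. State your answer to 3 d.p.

-0.940

r = (nΣpq − ΣpΣq) / √[(nΣp² − (Σp)²)(nΣq² − (Σq)²)]
Numerator: 10×7971 − 327×251 = -2367
Denominator: √[(108930 − 106929)(66170 − 63001)] = √[2001 × 3169] = 2518.1678
r = -2367 / 2518.1678 ≈ -0.940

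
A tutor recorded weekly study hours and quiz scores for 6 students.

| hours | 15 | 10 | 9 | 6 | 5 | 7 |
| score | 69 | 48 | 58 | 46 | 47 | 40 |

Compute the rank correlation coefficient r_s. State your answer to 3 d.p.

0.714

Rank hours: 6, 5, 4, 2, 1, 3
Rank score: 6, 4, 5, 2, 3, 1
d = rank(hours) − rank(score): 0, 1, -1, 0, -2, 2; Σd² = 10
ρ = 1 − 6Σd² / [n(n²−1)] = 1 − 6×10 / (6×35) = 1 − 60/210 ≈ 0.714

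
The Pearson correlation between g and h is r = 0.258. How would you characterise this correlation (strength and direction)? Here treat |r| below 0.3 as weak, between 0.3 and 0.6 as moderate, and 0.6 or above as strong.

r = 0.258 > 0 so the relationship is positive.
|r| = 0.258, which falls in the weak range.

weak positive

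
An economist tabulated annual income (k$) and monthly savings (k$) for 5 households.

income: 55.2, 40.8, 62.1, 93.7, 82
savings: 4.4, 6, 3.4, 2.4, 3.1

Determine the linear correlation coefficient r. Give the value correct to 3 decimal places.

n = 5, Σx = 333.8, Σy = 19.3, Σx² = 24071.78, Σy² = 82.29, Σxy = 1177.9
nΣxy − ΣxΣy = 5889.5 − 6442.34 = -552.84
nΣx² − (Σx)² = 120358.9 − 111422.44 = 8936.46; nΣy² − (Σy)² = 411.45 − 372.49 = 38.96
r = -552.84 / √(8936.46 × 38.96) = -552.84 / 590.0546 ≈ -0.937

-0.937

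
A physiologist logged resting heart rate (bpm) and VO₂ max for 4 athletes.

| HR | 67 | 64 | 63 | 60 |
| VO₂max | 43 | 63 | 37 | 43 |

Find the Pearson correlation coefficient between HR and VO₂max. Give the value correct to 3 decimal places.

0.132

n = 4, Σx = 254, Σy = 186, Σx² = 16154, Σy² = 9036, Σxy = 11824
nΣxy − ΣxΣy = 47296 − 47244 = 52
nΣx² − (Σx)² = 64616 − 64516 = 100; nΣy² − (Σy)² = 36144 − 34596 = 1548
r = 52 / √(100 × 1548) = 52 / 393.4463 ≈ 0.132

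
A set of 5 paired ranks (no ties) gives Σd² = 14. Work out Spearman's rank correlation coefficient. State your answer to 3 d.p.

ρ = 1 − 6Σd² / [n(n²−1)] = 1 − 6×14 / (5×24)
  = 1 − 84/120 = 1 − 0.7000 ≈ 0.300

0.300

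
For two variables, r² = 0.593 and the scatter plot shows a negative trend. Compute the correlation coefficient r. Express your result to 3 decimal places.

|r| = √0.593 = 0.770
The association is negative, so r = −0.770.

-0.770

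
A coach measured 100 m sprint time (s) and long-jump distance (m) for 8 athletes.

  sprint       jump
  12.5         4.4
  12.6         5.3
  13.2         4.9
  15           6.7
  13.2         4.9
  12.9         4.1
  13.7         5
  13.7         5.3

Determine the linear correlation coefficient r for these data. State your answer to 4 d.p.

n = 8, Σx = 106.8, Σy = 40.6, Σx² = 1430.28, Σy² = 210.26, Σxy = 545.64
nΣxy − ΣxΣy = 4365.12 − 4336.08 = 29.04
nΣx² − (Σx)² = 11442.24 − 11406.24 = 36; nΣy² − (Σy)² = 1682.08 − 1648.36 = 33.72
r = 29.04 / √(36 × 33.72) = 29.04 / 34.8414 ≈ 0.8335

0.8335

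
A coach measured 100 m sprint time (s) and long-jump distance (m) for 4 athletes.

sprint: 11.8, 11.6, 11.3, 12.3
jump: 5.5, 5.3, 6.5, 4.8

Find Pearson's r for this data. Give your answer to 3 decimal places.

n = 4, Σx = 47, Σy = 22.1, Σx² = 552.78, Σy² = 123.63, Σxy = 258.87
nΣxy − ΣxΣy = 1035.48 − 1038.7 = -3.22
nΣx² − (Σx)² = 2211.12 − 2209 = 2.12; nΣy² − (Σy)² = 494.52 − 488.41 = 6.11
r = -3.22 / √(2.12 × 6.11) = -3.22 / 3.5991 ≈ -0.895

-0.895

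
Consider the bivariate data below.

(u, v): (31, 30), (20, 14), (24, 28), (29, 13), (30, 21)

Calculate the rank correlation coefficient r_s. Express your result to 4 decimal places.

Rank u: 5, 1, 2, 3, 4
Rank v: 5, 2, 4, 1, 3
d = rank(u) − rank(v): 0, -1, -2, 2, 1; Σd² = 10
ρ = 1 − 6Σd² / [n(n²−1)] = 1 − 6×10 / (5×24) = 1 − 60/120 ≈ 0.5000

0.5000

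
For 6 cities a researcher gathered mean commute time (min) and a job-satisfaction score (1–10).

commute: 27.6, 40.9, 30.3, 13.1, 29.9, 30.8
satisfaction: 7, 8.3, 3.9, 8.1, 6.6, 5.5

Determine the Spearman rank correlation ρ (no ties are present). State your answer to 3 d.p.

-0.086

Rank commute: 2, 6, 4, 1, 3, 5
Rank satisfaction: 4, 6, 1, 5, 3, 2
d = rank(commute) − rank(satisfaction): -2, 0, 3, -4, 0, 3; Σd² = 38
ρ = 1 − 6Σd² / [n(n²−1)] = 1 − 6×38 / (6×35) = 1 − 228/210 ≈ -0.086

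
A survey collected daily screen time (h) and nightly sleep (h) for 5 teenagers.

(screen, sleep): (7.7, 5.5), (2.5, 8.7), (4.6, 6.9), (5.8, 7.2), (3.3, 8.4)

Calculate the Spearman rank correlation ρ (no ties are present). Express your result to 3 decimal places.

Rank screen: 5, 1, 3, 4, 2
Rank sleep: 1, 5, 2, 3, 4
d = rank(screen) − rank(sleep): 4, -4, 1, 1, -2; Σd² = 38
ρ = 1 − 6Σd² / [n(n²−1)] = 1 − 6×38 / (5×24) = 1 − 228/120 ≈ -0.900

-0.900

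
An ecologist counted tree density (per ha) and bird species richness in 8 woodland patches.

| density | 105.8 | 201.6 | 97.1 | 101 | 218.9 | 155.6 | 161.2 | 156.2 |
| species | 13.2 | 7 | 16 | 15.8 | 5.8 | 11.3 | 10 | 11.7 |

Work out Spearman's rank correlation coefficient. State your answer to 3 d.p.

Rank density: 3, 7, 1, 2, 8, 4, 6, 5
Rank species: 6, 2, 8, 7, 1, 4, 3, 5
d = rank(density) − rank(species): -3, 5, -7, -5, 7, 0, 3, 0; Σd² = 166
ρ = 1 − 6Σd² / [n(n²−1)] = 1 − 6×166 / (8×63) = 1 − 996/504 ≈ -0.976

-0.976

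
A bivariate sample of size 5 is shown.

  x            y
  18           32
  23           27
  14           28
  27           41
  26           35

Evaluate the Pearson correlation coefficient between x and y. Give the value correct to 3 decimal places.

n = 5, Σx = 108, Σy = 163, Σx² = 2454, Σy² = 5443, Σxy = 3606
nΣxy − ΣxΣy = 18030 − 17604 = 426
nΣx² − (Σx)² = 12270 − 11664 = 606; nΣy² − (Σy)² = 27215 − 26569 = 646
r = 426 / √(606 × 646) = 426 / 625.6804 ≈ 0.681

0.681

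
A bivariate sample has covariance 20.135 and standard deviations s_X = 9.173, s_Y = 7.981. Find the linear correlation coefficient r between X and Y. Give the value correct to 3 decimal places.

r = Cov(X,Y) / (s_X · s_Y) = 20.135 / (9.173 × 7.981)
  = 20.135 / 73.2097 ≈ 0.275

0.275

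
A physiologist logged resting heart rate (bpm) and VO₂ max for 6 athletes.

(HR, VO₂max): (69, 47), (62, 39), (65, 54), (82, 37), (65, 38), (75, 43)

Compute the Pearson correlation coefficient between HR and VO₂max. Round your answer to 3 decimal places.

-0.301

n = 6, Σx = 418, Σy = 258, Σx² = 29404, Σy² = 11308, Σxy = 17900
nΣxy − ΣxΣy = 107400 − 107844 = -444
nΣx² − (Σx)² = 176424 − 174724 = 1700; nΣy² − (Σy)² = 67848 − 66564 = 1284
r = -444 / √(1700 × 1284) = -444 / 1477.4302 ≈ -0.301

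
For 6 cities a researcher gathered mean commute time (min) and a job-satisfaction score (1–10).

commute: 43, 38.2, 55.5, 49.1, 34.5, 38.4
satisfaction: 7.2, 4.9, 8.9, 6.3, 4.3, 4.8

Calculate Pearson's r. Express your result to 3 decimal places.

0.915

n = 6, Σx = 258.7, Σy = 36.4, Σx² = 11464.11, Σy² = 236.28, Σxy = 1632.73
nΣxy − ΣxΣy = 9796.38 − 9416.68 = 379.7
nΣx² − (Σx)² = 68784.66 − 66925.69 = 1858.97; nΣy² − (Σy)² = 1417.68 − 1324.96 = 92.72
r = 379.7 / √(1858.97 × 92.72) = 379.7 / 415.1671 ≈ 0.915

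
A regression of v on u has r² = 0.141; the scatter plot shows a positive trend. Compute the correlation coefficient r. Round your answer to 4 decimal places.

0.3755

|r| = √0.141 = 0.3755
The association is positive, so r = 0.3755.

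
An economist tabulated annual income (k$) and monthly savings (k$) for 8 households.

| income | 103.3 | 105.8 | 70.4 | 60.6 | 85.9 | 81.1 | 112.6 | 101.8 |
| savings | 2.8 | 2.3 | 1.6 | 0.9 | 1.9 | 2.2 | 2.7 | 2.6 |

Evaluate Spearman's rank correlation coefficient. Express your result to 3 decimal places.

0.857

Rank income: 6, 7, 2, 1, 4, 3, 8, 5
Rank savings: 8, 5, 2, 1, 3, 4, 7, 6
d = rank(income) − rank(savings): -2, 2, 0, 0, 1, -1, 1, -1; Σd² = 12
ρ = 1 − 6Σd² / [n(n²−1)] = 1 − 6×12 / (8×63) = 1 − 72/504 ≈ 0.857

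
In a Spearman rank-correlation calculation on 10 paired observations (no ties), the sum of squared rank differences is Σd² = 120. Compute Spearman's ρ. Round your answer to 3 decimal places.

0.273

ρ = 1 − 6Σd² / [n(n²−1)] = 1 − 6×120 / (10×99)
  = 1 − 720/990 = 1 − 0.7273 ≈ 0.273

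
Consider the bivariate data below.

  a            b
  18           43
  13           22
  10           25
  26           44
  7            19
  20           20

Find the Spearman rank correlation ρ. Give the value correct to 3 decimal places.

Rank a: 4, 3, 2, 6, 1, 5
Rank b: 5, 3, 4, 6, 1, 2
d = rank(a) − rank(b): -1, 0, -2, 0, 0, 3; Σd² = 14
ρ = 1 − 6Σd² / [n(n²−1)] = 1 − 6×14 / (6×35) = 1 − 84/210 ≈ 0.600

0.600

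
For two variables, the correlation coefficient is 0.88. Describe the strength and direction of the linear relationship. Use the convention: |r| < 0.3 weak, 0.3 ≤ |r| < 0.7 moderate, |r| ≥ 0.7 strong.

r = 0.88 > 0 so the relationship is positive.
|r| = 0.88, which falls in the strong range.

strong positive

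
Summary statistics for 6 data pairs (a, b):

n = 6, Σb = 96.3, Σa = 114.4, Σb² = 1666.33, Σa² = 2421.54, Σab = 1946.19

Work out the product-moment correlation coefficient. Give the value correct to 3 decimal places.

r = (nΣab − ΣaΣb) / √[(nΣa² − (Σa)²)(nΣb² − (Σb)²)]
Numerator: 6×1946.19 − 114.4×96.3 = 660.42
Denominator: √[(14529.24 − 13087.36)(9997.98 − 9273.69)] = √[1441.88 × 724.29] = 1021.9292
r = 660.42 / 1021.9292 ≈ 0.646

0.646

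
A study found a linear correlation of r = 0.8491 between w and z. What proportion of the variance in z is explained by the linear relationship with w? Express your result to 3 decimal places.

r² = (0.8491)² = 0.721

0.721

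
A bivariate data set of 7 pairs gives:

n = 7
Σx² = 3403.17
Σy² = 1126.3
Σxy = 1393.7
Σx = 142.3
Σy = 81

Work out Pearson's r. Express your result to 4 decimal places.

r = (nΣxy − ΣxΣy) / √[(nΣx² − (Σx)²)(nΣy² − (Σy)²)]
Numerator: 7×1393.7 − 142.3×81 = -1770.4
Denominator: √[(23822.19 − 20249.29)(7884.1 − 6561)] = √[3572.9 × 1323.1] = 2174.2364
r = -1770.4 / 2174.2364 ≈ -0.8143

-0.8143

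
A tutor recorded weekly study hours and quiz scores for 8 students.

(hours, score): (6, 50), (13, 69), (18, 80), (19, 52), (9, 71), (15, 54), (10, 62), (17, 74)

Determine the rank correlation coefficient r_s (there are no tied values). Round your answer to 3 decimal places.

Rank hours: 1, 4, 7, 8, 2, 5, 3, 6
Rank score: 1, 5, 8, 2, 6, 3, 4, 7
d = rank(hours) − rank(score): 0, -1, -1, 6, -4, 2, -1, -1; Σd² = 60
ρ = 1 − 6Σd² / [n(n²−1)] = 1 − 6×60 / (8×63) = 1 − 360/504 ≈ 0.286

0.286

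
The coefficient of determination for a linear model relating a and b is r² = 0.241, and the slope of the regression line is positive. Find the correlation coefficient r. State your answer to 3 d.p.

|r| = √0.241 = 0.491
The association is positive, so r = 0.491.

0.491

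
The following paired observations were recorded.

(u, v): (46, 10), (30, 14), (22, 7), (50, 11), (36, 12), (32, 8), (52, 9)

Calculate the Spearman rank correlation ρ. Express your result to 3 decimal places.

Rank u: 5, 2, 1, 6, 4, 3, 7
Rank v: 4, 7, 1, 5, 6, 2, 3
d = rank(u) − rank(v): 1, -5, 0, 1, -2, 1, 4; Σd² = 48
ρ = 1 − 6Σd² / [n(n²−1)] = 1 − 6×48 / (7×48) = 1 − 288/336 ≈ 0.143

0.143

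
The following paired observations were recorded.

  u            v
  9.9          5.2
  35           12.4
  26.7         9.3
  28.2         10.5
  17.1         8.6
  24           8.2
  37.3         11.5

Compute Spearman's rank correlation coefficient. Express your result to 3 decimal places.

0.929

Rank u: 1, 6, 4, 5, 2, 3, 7
Rank v: 1, 7, 4, 5, 3, 2, 6
d = rank(u) − rank(v): 0, -1, 0, 0, -1, 1, 1; Σd² = 4
ρ = 1 − 6Σd² / [n(n²−1)] = 1 − 6×4 / (7×48) = 1 − 24/336 ≈ 0.929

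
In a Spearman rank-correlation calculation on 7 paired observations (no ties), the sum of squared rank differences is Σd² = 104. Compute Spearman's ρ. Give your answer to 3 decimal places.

ρ = 1 − 6Σd² / [n(n²−1)] = 1 − 6×104 / (7×48)
  = 1 − 624/336 = 1 − 1.8571 ≈ -0.857

-0.857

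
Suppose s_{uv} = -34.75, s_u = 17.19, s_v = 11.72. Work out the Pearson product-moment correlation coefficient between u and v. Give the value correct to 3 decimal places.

r = Cov(u,v) / (s_u · s_v) = -34.75 / (17.19 × 11.72)
  = -34.75 / 201.4668 ≈ -0.172

-0.172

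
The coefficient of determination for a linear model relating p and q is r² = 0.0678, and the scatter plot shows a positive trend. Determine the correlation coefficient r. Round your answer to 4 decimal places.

0.2604

|r| = √0.0678 = 0.2604
The association is positive, so r = 0.2604.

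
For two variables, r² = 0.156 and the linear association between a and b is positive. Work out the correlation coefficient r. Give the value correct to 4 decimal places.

0.3950

|r| = √0.156 = 0.3950
The association is positive, so r = 0.3950.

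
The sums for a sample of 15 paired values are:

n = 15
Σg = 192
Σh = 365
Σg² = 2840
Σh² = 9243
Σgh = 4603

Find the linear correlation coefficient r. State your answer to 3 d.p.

r = (nΣgh − ΣgΣh) / √[(nΣg² − (Σg)²)(nΣh² − (Σh)²)]
Numerator: 15×4603 − 192×365 = -1035
Denominator: √[(42600 − 36864)(138645 − 133225)] = √[5736 × 5420] = 5575.7618
r = -1035 / 5575.7618 ≈ -0.186

-0.186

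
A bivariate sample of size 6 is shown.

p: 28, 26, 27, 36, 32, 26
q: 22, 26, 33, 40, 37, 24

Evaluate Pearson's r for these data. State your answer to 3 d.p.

0.825

n = 6, Σp = 175, Σq = 182, Σp² = 5185, Σq² = 5794, Σpq = 5431
nΣpq − ΣpΣq = 32586 − 31850 = 736
nΣp² − (Σp)² = 31110 − 30625 = 485; nΣq² − (Σq)² = 34764 − 33124 = 1640
r = 736 / √(485 × 1640) = 736 / 891.8520 ≈ 0.825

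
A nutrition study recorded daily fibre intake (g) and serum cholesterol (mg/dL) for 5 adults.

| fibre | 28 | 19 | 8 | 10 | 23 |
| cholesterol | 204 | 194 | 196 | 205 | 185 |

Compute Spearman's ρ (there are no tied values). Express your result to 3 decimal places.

-0.200

Rank fibre: 5, 3, 1, 2, 4
Rank cholesterol: 4, 2, 3, 5, 1
d = rank(fibre) − rank(cholesterol): 1, 1, -2, -3, 3; Σd² = 24
ρ = 1 − 6Σd² / [n(n²−1)] = 1 − 6×24 / (5×24) = 1 − 144/120 ≈ -0.200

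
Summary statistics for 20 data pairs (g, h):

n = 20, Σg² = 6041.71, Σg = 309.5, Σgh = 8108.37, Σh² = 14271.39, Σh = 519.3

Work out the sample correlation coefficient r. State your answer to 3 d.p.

0.073

r = (nΣgh − ΣgΣh) / √[(nΣg² − (Σg)²)(nΣh² − (Σh)²)]
Numerator: 20×8108.37 − 309.5×519.3 = 1444.05
Denominator: √[(120834.2 − 95790.25)(285427.8 − 269672.49)] = √[25043.95 × 15755.31] = 19863.9169
r = 1444.05 / 19863.9169 ≈ 0.073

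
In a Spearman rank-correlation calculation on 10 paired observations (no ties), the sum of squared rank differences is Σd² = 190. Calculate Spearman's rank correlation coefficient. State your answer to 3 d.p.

-0.152

ρ = 1 − 6Σd² / [n(n²−1)] = 1 − 6×190 / (10×99)
  = 1 − 1140/990 = 1 − 1.1515 ≈ -0.152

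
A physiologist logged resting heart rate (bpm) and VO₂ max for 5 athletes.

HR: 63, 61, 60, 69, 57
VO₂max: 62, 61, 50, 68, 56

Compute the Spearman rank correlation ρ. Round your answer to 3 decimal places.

Rank HR: 4, 3, 2, 5, 1
Rank VO₂max: 4, 3, 1, 5, 2
d = rank(HR) − rank(VO₂max): 0, 0, 1, 0, -1; Σd² = 2
ρ = 1 − 6Σd² / [n(n²−1)] = 1 − 6×2 / (5×24) = 1 − 12/120 ≈ 0.900

0.900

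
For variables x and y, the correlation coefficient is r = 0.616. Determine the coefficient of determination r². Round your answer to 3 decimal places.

0.379

r² = (0.616)² = 0.379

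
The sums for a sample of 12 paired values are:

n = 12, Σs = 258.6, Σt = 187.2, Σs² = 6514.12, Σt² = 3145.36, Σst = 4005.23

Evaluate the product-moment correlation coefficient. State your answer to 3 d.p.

-0.063

r = (nΣst − ΣsΣt) / √[(nΣs² − (Σs)²)(nΣt² − (Σt)²)]
Numerator: 12×4005.23 − 258.6×187.2 = -347.16
Denominator: √[(78169.44 − 66873.96)(37744.32 − 35043.84)] = √[11295.48 × 2700.48] = 5522.9718
r = -347.16 / 5522.9718 ≈ -0.063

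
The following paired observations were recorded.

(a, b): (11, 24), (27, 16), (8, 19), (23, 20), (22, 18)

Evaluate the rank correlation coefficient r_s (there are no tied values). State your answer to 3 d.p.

Rank a: 2, 5, 1, 4, 3
Rank b: 5, 1, 3, 4, 2
d = rank(a) − rank(b): -3, 4, -2, 0, 1; Σd² = 30
ρ = 1 − 6Σd² / [n(n²−1)] = 1 − 6×30 / (5×24) = 1 − 180/120 ≈ -0.500

-0.500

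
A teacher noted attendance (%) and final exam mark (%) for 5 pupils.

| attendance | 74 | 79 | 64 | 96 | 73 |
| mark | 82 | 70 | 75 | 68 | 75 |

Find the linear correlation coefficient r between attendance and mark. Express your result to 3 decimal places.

n = 5, Σx = 386, Σy = 370, Σx² = 30358, Σy² = 27498, Σxy = 28401
nΣxy − ΣxΣy = 142005 − 142820 = -815
nΣx² − (Σx)² = 151790 − 148996 = 2794; nΣy² − (Σy)² = 137490 − 136900 = 590
r = -815 / √(2794 × 590) = -815 / 1283.9237 ≈ -0.635

-0.635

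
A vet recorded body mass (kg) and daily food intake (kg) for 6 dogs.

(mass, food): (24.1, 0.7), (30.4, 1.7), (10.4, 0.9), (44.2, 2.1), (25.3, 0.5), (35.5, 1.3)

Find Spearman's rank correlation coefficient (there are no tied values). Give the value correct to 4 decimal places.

Rank mass: 2, 4, 1, 6, 3, 5
Rank food: 2, 5, 3, 6, 1, 4
d = rank(mass) − rank(food): 0, -1, -2, 0, 2, 1; Σd² = 10
ρ = 1 − 6Σd² / [n(n²−1)] = 1 − 6×10 / (6×35) = 1 − 60/210 ≈ 0.7143

0.7143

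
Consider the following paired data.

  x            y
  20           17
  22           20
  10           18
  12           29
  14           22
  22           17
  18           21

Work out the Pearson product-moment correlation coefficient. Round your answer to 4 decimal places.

n = 7, Σx = 118, Σy = 144, Σx² = 2132, Σy² = 3068, Σxy = 2368
nΣxy − ΣxΣy = 16576 − 16992 = -416
nΣx² − (Σx)² = 14924 − 13924 = 1000; nΣy² − (Σy)² = 21476 − 20736 = 740
r = -416 / √(1000 × 740) = -416 / 860.2325 ≈ -0.4836

-0.4836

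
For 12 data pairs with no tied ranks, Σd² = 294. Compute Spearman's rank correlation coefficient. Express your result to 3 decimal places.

-0.028

ρ = 1 − 6Σd² / [n(n²−1)] = 1 − 6×294 / (12×143)
  = 1 − 1764/1716 = 1 − 1.0280 ≈ -0.028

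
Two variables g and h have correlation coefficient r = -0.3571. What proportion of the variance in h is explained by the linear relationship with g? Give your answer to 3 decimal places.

0.128

r² = (-0.3571)² = 0.128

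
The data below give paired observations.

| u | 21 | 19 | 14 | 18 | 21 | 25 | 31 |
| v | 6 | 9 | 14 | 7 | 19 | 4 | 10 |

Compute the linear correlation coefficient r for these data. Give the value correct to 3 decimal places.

n = 7, Σu = 149, Σv = 69, Σu² = 3349, Σv² = 839, Σuv = 1428
nΣuv − ΣuΣv = 9996 − 10281 = -285
nΣu² − (Σu)² = 23443 − 22201 = 1242; nΣv² − (Σv)² = 5873 − 4761 = 1112
r = -285 / √(1242 × 1112) = -285 / 1175.2038 ≈ -0.243

-0.243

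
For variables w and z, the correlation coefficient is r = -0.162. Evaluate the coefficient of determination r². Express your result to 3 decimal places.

r² = (-0.162)² = 0.026

0.026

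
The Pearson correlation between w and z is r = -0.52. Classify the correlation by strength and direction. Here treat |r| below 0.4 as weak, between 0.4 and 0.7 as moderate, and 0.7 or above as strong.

r = -0.52 < 0 so the relationship is negative.
|r| = 0.52, which falls in the moderate range.

moderate negative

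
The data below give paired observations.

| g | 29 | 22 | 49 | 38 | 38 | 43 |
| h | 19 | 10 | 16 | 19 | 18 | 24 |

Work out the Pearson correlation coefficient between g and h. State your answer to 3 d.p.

0.558

n = 6, Σg = 219, Σh = 106, Σg² = 8463, Σh² = 1978, Σgh = 3993
nΣgh − ΣgΣh = 23958 − 23214 = 744
nΣg² − (Σg)² = 50778 − 47961 = 2817; nΣh² − (Σh)² = 11868 − 11236 = 632
r = 744 / √(2817 × 632) = 744 / 1334.2953 ≈ 0.558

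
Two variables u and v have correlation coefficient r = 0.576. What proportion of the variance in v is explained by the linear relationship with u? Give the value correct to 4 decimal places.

0.3318

r² = (0.576)² = 0.3318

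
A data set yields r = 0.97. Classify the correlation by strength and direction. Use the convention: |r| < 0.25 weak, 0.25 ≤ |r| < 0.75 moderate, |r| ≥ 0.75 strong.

r = 0.97 > 0 so the relationship is positive.
|r| = 0.97, which falls in the strong range.

strong positive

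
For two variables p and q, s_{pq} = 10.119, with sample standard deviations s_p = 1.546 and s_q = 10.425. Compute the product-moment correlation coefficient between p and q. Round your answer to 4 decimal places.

0.6278

r = Cov(p,q) / (s_p · s_q) = 10.119 / (1.546 × 10.425)
  = 10.119 / 16.1171 ≈ 0.6278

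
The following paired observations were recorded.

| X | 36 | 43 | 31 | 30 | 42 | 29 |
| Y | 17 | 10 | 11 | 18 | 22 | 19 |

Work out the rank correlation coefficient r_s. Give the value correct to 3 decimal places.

-0.371

Rank X: 4, 6, 3, 2, 5, 1
Rank Y: 3, 1, 2, 4, 6, 5
d = rank(X) − rank(Y): 1, 5, 1, -2, -1, -4; Σd² = 48
ρ = 1 − 6Σd² / [n(n²−1)] = 1 − 6×48 / (6×35) = 1 − 288/210 ≈ -0.371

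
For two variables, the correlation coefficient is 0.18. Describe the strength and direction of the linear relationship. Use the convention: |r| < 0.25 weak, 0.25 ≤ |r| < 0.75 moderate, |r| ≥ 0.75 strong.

weak positive

r = 0.18 > 0 so the relationship is positive.
|r| = 0.18, which falls in the weak range.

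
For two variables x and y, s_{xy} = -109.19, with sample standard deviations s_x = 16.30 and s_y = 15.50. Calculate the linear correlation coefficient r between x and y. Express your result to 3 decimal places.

r = Cov(x,y) / (s_x · s_y) = -109.19 / (16.30 × 15.50)
  = -109.19 / 252.6500 ≈ -0.432

-0.432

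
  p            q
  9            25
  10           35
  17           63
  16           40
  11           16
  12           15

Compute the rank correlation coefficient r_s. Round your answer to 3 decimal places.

0.486

Rank p: 1, 2, 6, 5, 3, 4
Rank q: 3, 4, 6, 5, 2, 1
d = rank(p) − rank(q): -2, -2, 0, 0, 1, 3; Σd² = 18
ρ = 1 − 6Σd² / [n(n²−1)] = 1 − 6×18 / (6×35) = 1 − 108/210 ≈ 0.486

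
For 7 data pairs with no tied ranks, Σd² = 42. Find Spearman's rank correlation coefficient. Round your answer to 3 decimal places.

ρ = 1 − 6Σd² / [n(n²−1)] = 1 − 6×42 / (7×48)
  = 1 − 252/336 = 1 − 0.7500 ≈ 0.250

0.250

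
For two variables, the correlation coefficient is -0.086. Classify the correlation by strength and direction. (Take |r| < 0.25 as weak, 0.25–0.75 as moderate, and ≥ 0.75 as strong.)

weak negative

r = -0.086 < 0 so the relationship is negative.
|r| = 0.086, which falls in the weak range.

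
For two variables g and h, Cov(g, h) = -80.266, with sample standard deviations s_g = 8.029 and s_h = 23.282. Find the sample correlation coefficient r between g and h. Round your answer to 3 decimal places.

-0.429

r = Cov(g,h) / (s_g · s_h) = -80.266 / (8.029 × 23.282)
  = -80.266 / 186.9312 ≈ -0.429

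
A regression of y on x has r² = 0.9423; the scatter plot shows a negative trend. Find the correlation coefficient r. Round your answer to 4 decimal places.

-0.9707

|r| = √0.9423 = 0.9707
The association is negative, so r = −0.9707.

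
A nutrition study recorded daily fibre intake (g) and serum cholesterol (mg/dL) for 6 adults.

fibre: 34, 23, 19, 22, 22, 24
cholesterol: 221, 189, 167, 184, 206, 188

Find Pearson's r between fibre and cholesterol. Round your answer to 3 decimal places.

n = 6, Σx = 144, Σy = 1155, Σx² = 3590, Σy² = 224087, Σxy = 28126
nΣxy − ΣxΣy = 168756 − 166320 = 2436
nΣx² − (Σx)² = 21540 − 20736 = 804; nΣy² − (Σy)² = 1344522 − 1334025 = 10497
r = 2436 / √(804 × 10497) = 2436 / 2905.0969 ≈ 0.839

0.839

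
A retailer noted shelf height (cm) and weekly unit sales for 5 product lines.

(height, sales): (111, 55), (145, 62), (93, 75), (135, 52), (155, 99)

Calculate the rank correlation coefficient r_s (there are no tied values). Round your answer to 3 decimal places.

Rank height: 2, 4, 1, 3, 5
Rank sales: 2, 3, 4, 1, 5
d = rank(height) − rank(sales): 0, 1, -3, 2, 0; Σd² = 14
ρ = 1 − 6Σd² / [n(n²−1)] = 1 − 6×14 / (5×24) = 1 − 84/120 ≈ 0.300

0.300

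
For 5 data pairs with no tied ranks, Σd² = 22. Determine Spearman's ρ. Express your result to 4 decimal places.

ρ = 1 − 6Σd² / [n(n²−1)] = 1 − 6×22 / (5×24)
  = 1 − 132/120 = 1 − 1.10000 ≈ -0.1000

-0.1000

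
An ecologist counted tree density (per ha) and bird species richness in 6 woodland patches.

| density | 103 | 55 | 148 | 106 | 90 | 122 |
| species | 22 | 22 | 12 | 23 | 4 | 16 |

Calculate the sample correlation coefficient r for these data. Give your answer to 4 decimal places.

n = 6, Σx = 624, Σy = 99, Σx² = 69758, Σy² = 1913, Σxy = 10002
nΣxy − ΣxΣy = 60012 − 61776 = -1764
nΣx² − (Σx)² = 418548 − 389376 = 29172; nΣy² − (Σy)² = 11478 − 9801 = 1677
r = -1764 / √(29172 × 1677) = -1764 / 6994.3866 ≈ -0.2522

-0.2522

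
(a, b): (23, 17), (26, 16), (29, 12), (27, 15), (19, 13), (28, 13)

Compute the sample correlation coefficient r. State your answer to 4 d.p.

n = 6, Σa = 152, Σb = 86, Σa² = 3920, Σb² = 1252, Σab = 2171
nΣab − ΣaΣb = 13026 − 13072 = -46
nΣa² − (Σa)² = 23520 − 23104 = 416; nΣb² − (Σb)² = 7512 − 7396 = 116
r = -46 / √(416 × 116) = -46 / 219.6725 ≈ -0.2094

-0.2094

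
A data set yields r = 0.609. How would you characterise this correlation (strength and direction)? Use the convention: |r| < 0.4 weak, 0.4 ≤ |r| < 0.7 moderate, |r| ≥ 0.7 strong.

r = 0.609 > 0 so the relationship is positive.
|r| = 0.609, which falls in the moderate range.

moderate positive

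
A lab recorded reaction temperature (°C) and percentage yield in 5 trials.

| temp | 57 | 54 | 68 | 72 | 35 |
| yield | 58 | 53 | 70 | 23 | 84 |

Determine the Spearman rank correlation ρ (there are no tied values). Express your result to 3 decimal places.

-0.600

Rank temp: 3, 2, 4, 5, 1
Rank yield: 3, 2, 4, 1, 5
d = rank(temp) − rank(yield): 0, 0, 0, 4, -4; Σd² = 32
ρ = 1 − 6Σd² / [n(n²−1)] = 1 − 6×32 / (5×24) = 1 − 192/120 ≈ -0.600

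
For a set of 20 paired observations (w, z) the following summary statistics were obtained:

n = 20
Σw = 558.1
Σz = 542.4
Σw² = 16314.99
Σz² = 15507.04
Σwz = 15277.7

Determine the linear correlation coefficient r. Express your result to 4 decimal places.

r = (nΣwz − ΣwΣz) / √[(nΣw² − (Σw)²)(nΣz² − (Σz)²)]
Numerator: 20×15277.7 − 558.1×542.4 = 2840.56
Denominator: √[(326299.8 − 311475.61)(310140.8 − 294197.76)] = √[14824.19 × 15943.04] = 15373.4399
r = 2840.56 / 15373.4399 ≈ 0.1848

0.1848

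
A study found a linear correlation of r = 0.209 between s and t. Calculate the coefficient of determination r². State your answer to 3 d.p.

r² = (0.209)² = 0.044

0.044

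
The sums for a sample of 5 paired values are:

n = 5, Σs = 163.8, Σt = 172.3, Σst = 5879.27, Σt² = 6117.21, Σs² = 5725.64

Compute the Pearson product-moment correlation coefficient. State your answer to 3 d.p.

r = (nΣst − ΣsΣt) / √[(nΣs² − (Σs)²)(nΣt² − (Σt)²)]
Numerator: 5×5879.27 − 163.8×172.3 = 1173.61
Denominator: √[(28628.2 − 26830.44)(30586.05 − 29687.29)] = √[1797.76 × 898.76] = 1271.1234
r = 1173.61 / 1271.1234 ≈ 0.923

0.923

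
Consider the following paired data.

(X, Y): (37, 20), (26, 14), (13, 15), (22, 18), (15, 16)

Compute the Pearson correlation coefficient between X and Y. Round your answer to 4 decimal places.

n = 5, ΣX = 113, ΣY = 83, ΣX² = 2923, ΣY² = 1401, ΣXY = 1935
nΣXY − ΣXΣY = 9675 − 9379 = 296
nΣX² − (ΣX)² = 14615 − 12769 = 1846; nΣY² − (ΣY)² = 7005 − 6889 = 116
r = 296 / √(1846 × 116) = 296 / 462.7483 ≈ 0.6397

0.6397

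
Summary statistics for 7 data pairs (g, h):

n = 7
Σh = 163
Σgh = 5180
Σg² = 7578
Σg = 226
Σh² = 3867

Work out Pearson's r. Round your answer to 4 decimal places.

r = (nΣgh − ΣgΣh) / √[(nΣg² − (Σg)²)(nΣh² − (Σh)²)]
Numerator: 7×5180 − 226×163 = -578
Denominator: √[(53046 − 51076)(27069 − 26569)] = √[1970 × 500] = 992.4717
r = -578 / 992.4717 ≈ -0.5824

-0.5824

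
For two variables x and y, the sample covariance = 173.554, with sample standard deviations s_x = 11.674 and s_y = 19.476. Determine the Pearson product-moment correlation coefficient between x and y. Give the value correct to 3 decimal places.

r = Cov(x,y) / (s_x · s_y) = 173.554 / (11.674 × 19.476)
  = 173.554 / 227.3628 ≈ 0.763

0.763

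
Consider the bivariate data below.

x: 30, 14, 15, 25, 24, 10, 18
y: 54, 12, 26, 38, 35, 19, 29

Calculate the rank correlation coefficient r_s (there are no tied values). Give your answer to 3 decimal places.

0.964

Rank x: 7, 2, 3, 6, 5, 1, 4
Rank y: 7, 1, 3, 6, 5, 2, 4
d = rank(x) − rank(y): 0, 1, 0, 0, 0, -1, 0; Σd² = 2
ρ = 1 − 6Σd² / [n(n²−1)] = 1 − 6×2 / (7×48) = 1 − 12/336 ≈ 0.964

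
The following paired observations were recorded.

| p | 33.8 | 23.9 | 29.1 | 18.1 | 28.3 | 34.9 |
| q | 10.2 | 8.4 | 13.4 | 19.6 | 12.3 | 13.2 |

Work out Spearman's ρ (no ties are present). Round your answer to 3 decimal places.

-0.143

Rank p: 5, 2, 4, 1, 3, 6
Rank q: 2, 1, 5, 6, 3, 4
d = rank(p) − rank(q): 3, 1, -1, -5, 0, 2; Σd² = 40
ρ = 1 − 6Σd² / [n(n²−1)] = 1 − 6×40 / (6×35) = 1 − 240/210 ≈ -0.143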